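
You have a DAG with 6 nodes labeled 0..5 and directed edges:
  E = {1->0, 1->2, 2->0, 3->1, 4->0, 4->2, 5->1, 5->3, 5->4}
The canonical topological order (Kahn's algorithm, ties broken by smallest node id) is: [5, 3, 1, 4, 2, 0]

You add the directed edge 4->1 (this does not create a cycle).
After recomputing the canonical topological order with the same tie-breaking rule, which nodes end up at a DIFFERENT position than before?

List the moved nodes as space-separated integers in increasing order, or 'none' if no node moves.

Old toposort: [5, 3, 1, 4, 2, 0]
Added edge 4->1
Recompute Kahn (smallest-id tiebreak):
  initial in-degrees: [3, 3, 2, 1, 1, 0]
  ready (indeg=0): [5]
  pop 5: indeg[1]->2; indeg[3]->0; indeg[4]->0 | ready=[3, 4] | order so far=[5]
  pop 3: indeg[1]->1 | ready=[4] | order so far=[5, 3]
  pop 4: indeg[0]->2; indeg[1]->0; indeg[2]->1 | ready=[1] | order so far=[5, 3, 4]
  pop 1: indeg[0]->1; indeg[2]->0 | ready=[2] | order so far=[5, 3, 4, 1]
  pop 2: indeg[0]->0 | ready=[0] | order so far=[5, 3, 4, 1, 2]
  pop 0: no out-edges | ready=[] | order so far=[5, 3, 4, 1, 2, 0]
New canonical toposort: [5, 3, 4, 1, 2, 0]
Compare positions:
  Node 0: index 5 -> 5 (same)
  Node 1: index 2 -> 3 (moved)
  Node 2: index 4 -> 4 (same)
  Node 3: index 1 -> 1 (same)
  Node 4: index 3 -> 2 (moved)
  Node 5: index 0 -> 0 (same)
Nodes that changed position: 1 4

Answer: 1 4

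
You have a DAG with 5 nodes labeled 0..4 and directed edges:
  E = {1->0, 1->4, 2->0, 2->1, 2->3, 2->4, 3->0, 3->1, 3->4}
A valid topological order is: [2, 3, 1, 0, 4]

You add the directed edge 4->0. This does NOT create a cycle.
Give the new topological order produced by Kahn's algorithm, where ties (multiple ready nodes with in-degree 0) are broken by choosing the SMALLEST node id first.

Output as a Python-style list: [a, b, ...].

Answer: [2, 3, 1, 4, 0]

Derivation:
Old toposort: [2, 3, 1, 0, 4]
Added edge: 4->0
Position of 4 (4) > position of 0 (3). Must reorder: 4 must now come before 0.
Run Kahn's algorithm (break ties by smallest node id):
  initial in-degrees: [4, 2, 0, 1, 3]
  ready (indeg=0): [2]
  pop 2: indeg[0]->3; indeg[1]->1; indeg[3]->0; indeg[4]->2 | ready=[3] | order so far=[2]
  pop 3: indeg[0]->2; indeg[1]->0; indeg[4]->1 | ready=[1] | order so far=[2, 3]
  pop 1: indeg[0]->1; indeg[4]->0 | ready=[4] | order so far=[2, 3, 1]
  pop 4: indeg[0]->0 | ready=[0] | order so far=[2, 3, 1, 4]
  pop 0: no out-edges | ready=[] | order so far=[2, 3, 1, 4, 0]
  Result: [2, 3, 1, 4, 0]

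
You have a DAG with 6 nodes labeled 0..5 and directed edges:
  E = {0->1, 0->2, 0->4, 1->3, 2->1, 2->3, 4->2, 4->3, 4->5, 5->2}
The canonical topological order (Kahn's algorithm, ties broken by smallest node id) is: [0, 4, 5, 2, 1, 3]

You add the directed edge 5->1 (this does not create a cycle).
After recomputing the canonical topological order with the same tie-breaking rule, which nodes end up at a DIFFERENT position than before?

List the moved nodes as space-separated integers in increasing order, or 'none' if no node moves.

Old toposort: [0, 4, 5, 2, 1, 3]
Added edge 5->1
Recompute Kahn (smallest-id tiebreak):
  initial in-degrees: [0, 3, 3, 3, 1, 1]
  ready (indeg=0): [0]
  pop 0: indeg[1]->2; indeg[2]->2; indeg[4]->0 | ready=[4] | order so far=[0]
  pop 4: indeg[2]->1; indeg[3]->2; indeg[5]->0 | ready=[5] | order so far=[0, 4]
  pop 5: indeg[1]->1; indeg[2]->0 | ready=[2] | order so far=[0, 4, 5]
  pop 2: indeg[1]->0; indeg[3]->1 | ready=[1] | order so far=[0, 4, 5, 2]
  pop 1: indeg[3]->0 | ready=[3] | order so far=[0, 4, 5, 2, 1]
  pop 3: no out-edges | ready=[] | order so far=[0, 4, 5, 2, 1, 3]
New canonical toposort: [0, 4, 5, 2, 1, 3]
Compare positions:
  Node 0: index 0 -> 0 (same)
  Node 1: index 4 -> 4 (same)
  Node 2: index 3 -> 3 (same)
  Node 3: index 5 -> 5 (same)
  Node 4: index 1 -> 1 (same)
  Node 5: index 2 -> 2 (same)
Nodes that changed position: none

Answer: none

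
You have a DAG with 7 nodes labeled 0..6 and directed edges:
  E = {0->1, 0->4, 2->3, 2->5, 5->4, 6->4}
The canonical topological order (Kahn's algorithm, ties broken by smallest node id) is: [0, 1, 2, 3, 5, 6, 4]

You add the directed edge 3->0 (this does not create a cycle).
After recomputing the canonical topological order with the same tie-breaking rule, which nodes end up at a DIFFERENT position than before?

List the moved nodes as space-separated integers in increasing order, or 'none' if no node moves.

Old toposort: [0, 1, 2, 3, 5, 6, 4]
Added edge 3->0
Recompute Kahn (smallest-id tiebreak):
  initial in-degrees: [1, 1, 0, 1, 3, 1, 0]
  ready (indeg=0): [2, 6]
  pop 2: indeg[3]->0; indeg[5]->0 | ready=[3, 5, 6] | order so far=[2]
  pop 3: indeg[0]->0 | ready=[0, 5, 6] | order so far=[2, 3]
  pop 0: indeg[1]->0; indeg[4]->2 | ready=[1, 5, 6] | order so far=[2, 3, 0]
  pop 1: no out-edges | ready=[5, 6] | order so far=[2, 3, 0, 1]
  pop 5: indeg[4]->1 | ready=[6] | order so far=[2, 3, 0, 1, 5]
  pop 6: indeg[4]->0 | ready=[4] | order so far=[2, 3, 0, 1, 5, 6]
  pop 4: no out-edges | ready=[] | order so far=[2, 3, 0, 1, 5, 6, 4]
New canonical toposort: [2, 3, 0, 1, 5, 6, 4]
Compare positions:
  Node 0: index 0 -> 2 (moved)
  Node 1: index 1 -> 3 (moved)
  Node 2: index 2 -> 0 (moved)
  Node 3: index 3 -> 1 (moved)
  Node 4: index 6 -> 6 (same)
  Node 5: index 4 -> 4 (same)
  Node 6: index 5 -> 5 (same)
Nodes that changed position: 0 1 2 3

Answer: 0 1 2 3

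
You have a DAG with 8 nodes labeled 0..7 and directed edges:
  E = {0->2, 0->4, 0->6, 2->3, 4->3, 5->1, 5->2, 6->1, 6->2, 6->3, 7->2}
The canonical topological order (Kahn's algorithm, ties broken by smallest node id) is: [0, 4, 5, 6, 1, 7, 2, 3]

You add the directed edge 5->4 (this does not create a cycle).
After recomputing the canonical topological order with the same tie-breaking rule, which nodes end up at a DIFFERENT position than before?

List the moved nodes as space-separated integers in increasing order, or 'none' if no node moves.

Answer: 4 5

Derivation:
Old toposort: [0, 4, 5, 6, 1, 7, 2, 3]
Added edge 5->4
Recompute Kahn (smallest-id tiebreak):
  initial in-degrees: [0, 2, 4, 3, 2, 0, 1, 0]
  ready (indeg=0): [0, 5, 7]
  pop 0: indeg[2]->3; indeg[4]->1; indeg[6]->0 | ready=[5, 6, 7] | order so far=[0]
  pop 5: indeg[1]->1; indeg[2]->2; indeg[4]->0 | ready=[4, 6, 7] | order so far=[0, 5]
  pop 4: indeg[3]->2 | ready=[6, 7] | order so far=[0, 5, 4]
  pop 6: indeg[1]->0; indeg[2]->1; indeg[3]->1 | ready=[1, 7] | order so far=[0, 5, 4, 6]
  pop 1: no out-edges | ready=[7] | order so far=[0, 5, 4, 6, 1]
  pop 7: indeg[2]->0 | ready=[2] | order so far=[0, 5, 4, 6, 1, 7]
  pop 2: indeg[3]->0 | ready=[3] | order so far=[0, 5, 4, 6, 1, 7, 2]
  pop 3: no out-edges | ready=[] | order so far=[0, 5, 4, 6, 1, 7, 2, 3]
New canonical toposort: [0, 5, 4, 6, 1, 7, 2, 3]
Compare positions:
  Node 0: index 0 -> 0 (same)
  Node 1: index 4 -> 4 (same)
  Node 2: index 6 -> 6 (same)
  Node 3: index 7 -> 7 (same)
  Node 4: index 1 -> 2 (moved)
  Node 5: index 2 -> 1 (moved)
  Node 6: index 3 -> 3 (same)
  Node 7: index 5 -> 5 (same)
Nodes that changed position: 4 5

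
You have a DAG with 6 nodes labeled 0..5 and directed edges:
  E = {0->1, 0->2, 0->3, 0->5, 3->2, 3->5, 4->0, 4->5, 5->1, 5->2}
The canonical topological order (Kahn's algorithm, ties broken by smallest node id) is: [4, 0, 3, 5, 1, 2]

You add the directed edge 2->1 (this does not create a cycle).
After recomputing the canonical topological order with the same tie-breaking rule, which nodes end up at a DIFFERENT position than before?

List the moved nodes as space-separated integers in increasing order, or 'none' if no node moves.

Old toposort: [4, 0, 3, 5, 1, 2]
Added edge 2->1
Recompute Kahn (smallest-id tiebreak):
  initial in-degrees: [1, 3, 3, 1, 0, 3]
  ready (indeg=0): [4]
  pop 4: indeg[0]->0; indeg[5]->2 | ready=[0] | order so far=[4]
  pop 0: indeg[1]->2; indeg[2]->2; indeg[3]->0; indeg[5]->1 | ready=[3] | order so far=[4, 0]
  pop 3: indeg[2]->1; indeg[5]->0 | ready=[5] | order so far=[4, 0, 3]
  pop 5: indeg[1]->1; indeg[2]->0 | ready=[2] | order so far=[4, 0, 3, 5]
  pop 2: indeg[1]->0 | ready=[1] | order so far=[4, 0, 3, 5, 2]
  pop 1: no out-edges | ready=[] | order so far=[4, 0, 3, 5, 2, 1]
New canonical toposort: [4, 0, 3, 5, 2, 1]
Compare positions:
  Node 0: index 1 -> 1 (same)
  Node 1: index 4 -> 5 (moved)
  Node 2: index 5 -> 4 (moved)
  Node 3: index 2 -> 2 (same)
  Node 4: index 0 -> 0 (same)
  Node 5: index 3 -> 3 (same)
Nodes that changed position: 1 2

Answer: 1 2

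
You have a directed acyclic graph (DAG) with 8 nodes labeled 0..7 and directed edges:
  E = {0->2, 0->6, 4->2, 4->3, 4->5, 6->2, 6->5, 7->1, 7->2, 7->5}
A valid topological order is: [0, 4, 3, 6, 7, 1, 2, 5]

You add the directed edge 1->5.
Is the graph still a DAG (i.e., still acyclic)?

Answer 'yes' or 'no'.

Answer: yes

Derivation:
Given toposort: [0, 4, 3, 6, 7, 1, 2, 5]
Position of 1: index 5; position of 5: index 7
New edge 1->5: forward
Forward edge: respects the existing order. Still a DAG, same toposort still valid.
Still a DAG? yes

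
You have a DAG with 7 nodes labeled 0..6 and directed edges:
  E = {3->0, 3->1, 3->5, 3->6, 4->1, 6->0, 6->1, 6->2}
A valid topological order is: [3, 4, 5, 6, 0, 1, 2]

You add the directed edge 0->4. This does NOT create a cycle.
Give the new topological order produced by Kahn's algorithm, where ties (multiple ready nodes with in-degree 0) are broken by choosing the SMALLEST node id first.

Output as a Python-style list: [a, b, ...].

Old toposort: [3, 4, 5, 6, 0, 1, 2]
Added edge: 0->4
Position of 0 (4) > position of 4 (1). Must reorder: 0 must now come before 4.
Run Kahn's algorithm (break ties by smallest node id):
  initial in-degrees: [2, 3, 1, 0, 1, 1, 1]
  ready (indeg=0): [3]
  pop 3: indeg[0]->1; indeg[1]->2; indeg[5]->0; indeg[6]->0 | ready=[5, 6] | order so far=[3]
  pop 5: no out-edges | ready=[6] | order so far=[3, 5]
  pop 6: indeg[0]->0; indeg[1]->1; indeg[2]->0 | ready=[0, 2] | order so far=[3, 5, 6]
  pop 0: indeg[4]->0 | ready=[2, 4] | order so far=[3, 5, 6, 0]
  pop 2: no out-edges | ready=[4] | order so far=[3, 5, 6, 0, 2]
  pop 4: indeg[1]->0 | ready=[1] | order so far=[3, 5, 6, 0, 2, 4]
  pop 1: no out-edges | ready=[] | order so far=[3, 5, 6, 0, 2, 4, 1]
  Result: [3, 5, 6, 0, 2, 4, 1]

Answer: [3, 5, 6, 0, 2, 4, 1]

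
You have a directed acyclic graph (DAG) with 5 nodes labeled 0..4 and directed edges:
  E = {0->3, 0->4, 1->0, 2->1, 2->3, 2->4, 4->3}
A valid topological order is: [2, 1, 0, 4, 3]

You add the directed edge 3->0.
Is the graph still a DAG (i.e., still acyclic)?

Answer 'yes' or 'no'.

Answer: no

Derivation:
Given toposort: [2, 1, 0, 4, 3]
Position of 3: index 4; position of 0: index 2
New edge 3->0: backward (u after v in old order)
Backward edge: old toposort is now invalid. Check if this creates a cycle.
Does 0 already reach 3? Reachable from 0: [0, 3, 4]. YES -> cycle!
Still a DAG? no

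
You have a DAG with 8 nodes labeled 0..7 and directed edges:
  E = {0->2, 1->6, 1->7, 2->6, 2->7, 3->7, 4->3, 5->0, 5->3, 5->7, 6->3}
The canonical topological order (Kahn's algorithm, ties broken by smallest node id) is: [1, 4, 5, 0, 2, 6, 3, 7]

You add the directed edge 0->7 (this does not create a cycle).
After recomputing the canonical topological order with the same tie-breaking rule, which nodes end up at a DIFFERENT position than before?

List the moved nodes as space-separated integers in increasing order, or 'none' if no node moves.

Old toposort: [1, 4, 5, 0, 2, 6, 3, 7]
Added edge 0->7
Recompute Kahn (smallest-id tiebreak):
  initial in-degrees: [1, 0, 1, 3, 0, 0, 2, 5]
  ready (indeg=0): [1, 4, 5]
  pop 1: indeg[6]->1; indeg[7]->4 | ready=[4, 5] | order so far=[1]
  pop 4: indeg[3]->2 | ready=[5] | order so far=[1, 4]
  pop 5: indeg[0]->0; indeg[3]->1; indeg[7]->3 | ready=[0] | order so far=[1, 4, 5]
  pop 0: indeg[2]->0; indeg[7]->2 | ready=[2] | order so far=[1, 4, 5, 0]
  pop 2: indeg[6]->0; indeg[7]->1 | ready=[6] | order so far=[1, 4, 5, 0, 2]
  pop 6: indeg[3]->0 | ready=[3] | order so far=[1, 4, 5, 0, 2, 6]
  pop 3: indeg[7]->0 | ready=[7] | order so far=[1, 4, 5, 0, 2, 6, 3]
  pop 7: no out-edges | ready=[] | order so far=[1, 4, 5, 0, 2, 6, 3, 7]
New canonical toposort: [1, 4, 5, 0, 2, 6, 3, 7]
Compare positions:
  Node 0: index 3 -> 3 (same)
  Node 1: index 0 -> 0 (same)
  Node 2: index 4 -> 4 (same)
  Node 3: index 6 -> 6 (same)
  Node 4: index 1 -> 1 (same)
  Node 5: index 2 -> 2 (same)
  Node 6: index 5 -> 5 (same)
  Node 7: index 7 -> 7 (same)
Nodes that changed position: none

Answer: none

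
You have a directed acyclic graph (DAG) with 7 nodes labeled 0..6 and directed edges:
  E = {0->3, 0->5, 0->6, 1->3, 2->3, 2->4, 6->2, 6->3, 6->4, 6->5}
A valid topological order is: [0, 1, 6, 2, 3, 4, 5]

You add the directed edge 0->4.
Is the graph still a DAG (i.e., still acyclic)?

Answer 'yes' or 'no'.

Answer: yes

Derivation:
Given toposort: [0, 1, 6, 2, 3, 4, 5]
Position of 0: index 0; position of 4: index 5
New edge 0->4: forward
Forward edge: respects the existing order. Still a DAG, same toposort still valid.
Still a DAG? yes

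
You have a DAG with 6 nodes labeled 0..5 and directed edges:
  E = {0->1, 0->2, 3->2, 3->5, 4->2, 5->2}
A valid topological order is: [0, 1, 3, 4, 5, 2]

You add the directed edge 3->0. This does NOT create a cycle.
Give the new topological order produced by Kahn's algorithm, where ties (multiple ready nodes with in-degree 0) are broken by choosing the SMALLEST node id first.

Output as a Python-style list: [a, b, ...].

Old toposort: [0, 1, 3, 4, 5, 2]
Added edge: 3->0
Position of 3 (2) > position of 0 (0). Must reorder: 3 must now come before 0.
Run Kahn's algorithm (break ties by smallest node id):
  initial in-degrees: [1, 1, 4, 0, 0, 1]
  ready (indeg=0): [3, 4]
  pop 3: indeg[0]->0; indeg[2]->3; indeg[5]->0 | ready=[0, 4, 5] | order so far=[3]
  pop 0: indeg[1]->0; indeg[2]->2 | ready=[1, 4, 5] | order so far=[3, 0]
  pop 1: no out-edges | ready=[4, 5] | order so far=[3, 0, 1]
  pop 4: indeg[2]->1 | ready=[5] | order so far=[3, 0, 1, 4]
  pop 5: indeg[2]->0 | ready=[2] | order so far=[3, 0, 1, 4, 5]
  pop 2: no out-edges | ready=[] | order so far=[3, 0, 1, 4, 5, 2]
  Result: [3, 0, 1, 4, 5, 2]

Answer: [3, 0, 1, 4, 5, 2]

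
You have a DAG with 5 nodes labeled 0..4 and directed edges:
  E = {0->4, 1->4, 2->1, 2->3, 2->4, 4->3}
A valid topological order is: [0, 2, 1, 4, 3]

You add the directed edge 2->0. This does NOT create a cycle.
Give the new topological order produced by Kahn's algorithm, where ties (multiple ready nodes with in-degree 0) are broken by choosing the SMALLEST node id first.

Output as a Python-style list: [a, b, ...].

Answer: [2, 0, 1, 4, 3]

Derivation:
Old toposort: [0, 2, 1, 4, 3]
Added edge: 2->0
Position of 2 (1) > position of 0 (0). Must reorder: 2 must now come before 0.
Run Kahn's algorithm (break ties by smallest node id):
  initial in-degrees: [1, 1, 0, 2, 3]
  ready (indeg=0): [2]
  pop 2: indeg[0]->0; indeg[1]->0; indeg[3]->1; indeg[4]->2 | ready=[0, 1] | order so far=[2]
  pop 0: indeg[4]->1 | ready=[1] | order so far=[2, 0]
  pop 1: indeg[4]->0 | ready=[4] | order so far=[2, 0, 1]
  pop 4: indeg[3]->0 | ready=[3] | order so far=[2, 0, 1, 4]
  pop 3: no out-edges | ready=[] | order so far=[2, 0, 1, 4, 3]
  Result: [2, 0, 1, 4, 3]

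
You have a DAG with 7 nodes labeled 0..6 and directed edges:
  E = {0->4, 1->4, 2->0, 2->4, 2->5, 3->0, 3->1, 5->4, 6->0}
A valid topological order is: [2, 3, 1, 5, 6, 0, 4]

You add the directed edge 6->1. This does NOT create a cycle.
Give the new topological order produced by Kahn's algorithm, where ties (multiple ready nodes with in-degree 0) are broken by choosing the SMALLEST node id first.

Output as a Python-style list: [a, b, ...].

Old toposort: [2, 3, 1, 5, 6, 0, 4]
Added edge: 6->1
Position of 6 (4) > position of 1 (2). Must reorder: 6 must now come before 1.
Run Kahn's algorithm (break ties by smallest node id):
  initial in-degrees: [3, 2, 0, 0, 4, 1, 0]
  ready (indeg=0): [2, 3, 6]
  pop 2: indeg[0]->2; indeg[4]->3; indeg[5]->0 | ready=[3, 5, 6] | order so far=[2]
  pop 3: indeg[0]->1; indeg[1]->1 | ready=[5, 6] | order so far=[2, 3]
  pop 5: indeg[4]->2 | ready=[6] | order so far=[2, 3, 5]
  pop 6: indeg[0]->0; indeg[1]->0 | ready=[0, 1] | order so far=[2, 3, 5, 6]
  pop 0: indeg[4]->1 | ready=[1] | order so far=[2, 3, 5, 6, 0]
  pop 1: indeg[4]->0 | ready=[4] | order so far=[2, 3, 5, 6, 0, 1]
  pop 4: no out-edges | ready=[] | order so far=[2, 3, 5, 6, 0, 1, 4]
  Result: [2, 3, 5, 6, 0, 1, 4]

Answer: [2, 3, 5, 6, 0, 1, 4]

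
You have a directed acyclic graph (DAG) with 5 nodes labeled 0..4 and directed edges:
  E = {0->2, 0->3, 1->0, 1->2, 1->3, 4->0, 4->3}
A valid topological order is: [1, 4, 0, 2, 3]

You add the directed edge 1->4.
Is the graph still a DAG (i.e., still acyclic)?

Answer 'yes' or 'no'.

Answer: yes

Derivation:
Given toposort: [1, 4, 0, 2, 3]
Position of 1: index 0; position of 4: index 1
New edge 1->4: forward
Forward edge: respects the existing order. Still a DAG, same toposort still valid.
Still a DAG? yes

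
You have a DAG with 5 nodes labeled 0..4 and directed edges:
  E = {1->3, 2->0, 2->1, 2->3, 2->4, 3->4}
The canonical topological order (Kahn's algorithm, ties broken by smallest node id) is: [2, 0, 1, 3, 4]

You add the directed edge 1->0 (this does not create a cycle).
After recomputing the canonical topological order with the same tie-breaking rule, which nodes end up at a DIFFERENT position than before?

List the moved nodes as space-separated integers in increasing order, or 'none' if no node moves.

Old toposort: [2, 0, 1, 3, 4]
Added edge 1->0
Recompute Kahn (smallest-id tiebreak):
  initial in-degrees: [2, 1, 0, 2, 2]
  ready (indeg=0): [2]
  pop 2: indeg[0]->1; indeg[1]->0; indeg[3]->1; indeg[4]->1 | ready=[1] | order so far=[2]
  pop 1: indeg[0]->0; indeg[3]->0 | ready=[0, 3] | order so far=[2, 1]
  pop 0: no out-edges | ready=[3] | order so far=[2, 1, 0]
  pop 3: indeg[4]->0 | ready=[4] | order so far=[2, 1, 0, 3]
  pop 4: no out-edges | ready=[] | order so far=[2, 1, 0, 3, 4]
New canonical toposort: [2, 1, 0, 3, 4]
Compare positions:
  Node 0: index 1 -> 2 (moved)
  Node 1: index 2 -> 1 (moved)
  Node 2: index 0 -> 0 (same)
  Node 3: index 3 -> 3 (same)
  Node 4: index 4 -> 4 (same)
Nodes that changed position: 0 1

Answer: 0 1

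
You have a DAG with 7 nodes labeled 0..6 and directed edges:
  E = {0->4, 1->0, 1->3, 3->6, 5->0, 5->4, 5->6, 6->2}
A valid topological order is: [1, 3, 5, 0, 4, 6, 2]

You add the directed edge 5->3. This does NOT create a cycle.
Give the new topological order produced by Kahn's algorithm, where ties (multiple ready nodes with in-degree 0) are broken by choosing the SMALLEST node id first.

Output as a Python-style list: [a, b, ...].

Old toposort: [1, 3, 5, 0, 4, 6, 2]
Added edge: 5->3
Position of 5 (2) > position of 3 (1). Must reorder: 5 must now come before 3.
Run Kahn's algorithm (break ties by smallest node id):
  initial in-degrees: [2, 0, 1, 2, 2, 0, 2]
  ready (indeg=0): [1, 5]
  pop 1: indeg[0]->1; indeg[3]->1 | ready=[5] | order so far=[1]
  pop 5: indeg[0]->0; indeg[3]->0; indeg[4]->1; indeg[6]->1 | ready=[0, 3] | order so far=[1, 5]
  pop 0: indeg[4]->0 | ready=[3, 4] | order so far=[1, 5, 0]
  pop 3: indeg[6]->0 | ready=[4, 6] | order so far=[1, 5, 0, 3]
  pop 4: no out-edges | ready=[6] | order so far=[1, 5, 0, 3, 4]
  pop 6: indeg[2]->0 | ready=[2] | order so far=[1, 5, 0, 3, 4, 6]
  pop 2: no out-edges | ready=[] | order so far=[1, 5, 0, 3, 4, 6, 2]
  Result: [1, 5, 0, 3, 4, 6, 2]

Answer: [1, 5, 0, 3, 4, 6, 2]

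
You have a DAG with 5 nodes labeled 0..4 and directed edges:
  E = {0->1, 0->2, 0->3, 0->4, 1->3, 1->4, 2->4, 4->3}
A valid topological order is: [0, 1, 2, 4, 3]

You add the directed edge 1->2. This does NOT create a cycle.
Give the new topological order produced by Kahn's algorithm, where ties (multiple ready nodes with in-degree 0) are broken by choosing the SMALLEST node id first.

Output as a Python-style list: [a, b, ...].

Answer: [0, 1, 2, 4, 3]

Derivation:
Old toposort: [0, 1, 2, 4, 3]
Added edge: 1->2
Position of 1 (1) < position of 2 (2). Old order still valid.
Run Kahn's algorithm (break ties by smallest node id):
  initial in-degrees: [0, 1, 2, 3, 3]
  ready (indeg=0): [0]
  pop 0: indeg[1]->0; indeg[2]->1; indeg[3]->2; indeg[4]->2 | ready=[1] | order so far=[0]
  pop 1: indeg[2]->0; indeg[3]->1; indeg[4]->1 | ready=[2] | order so far=[0, 1]
  pop 2: indeg[4]->0 | ready=[4] | order so far=[0, 1, 2]
  pop 4: indeg[3]->0 | ready=[3] | order so far=[0, 1, 2, 4]
  pop 3: no out-edges | ready=[] | order so far=[0, 1, 2, 4, 3]
  Result: [0, 1, 2, 4, 3]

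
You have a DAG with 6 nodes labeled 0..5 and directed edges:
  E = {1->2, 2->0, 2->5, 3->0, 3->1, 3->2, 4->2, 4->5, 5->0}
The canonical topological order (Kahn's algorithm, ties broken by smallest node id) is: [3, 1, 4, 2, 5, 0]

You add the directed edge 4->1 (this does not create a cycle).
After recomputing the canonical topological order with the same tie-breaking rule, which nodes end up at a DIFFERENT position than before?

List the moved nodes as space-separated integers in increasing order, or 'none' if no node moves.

Old toposort: [3, 1, 4, 2, 5, 0]
Added edge 4->1
Recompute Kahn (smallest-id tiebreak):
  initial in-degrees: [3, 2, 3, 0, 0, 2]
  ready (indeg=0): [3, 4]
  pop 3: indeg[0]->2; indeg[1]->1; indeg[2]->2 | ready=[4] | order so far=[3]
  pop 4: indeg[1]->0; indeg[2]->1; indeg[5]->1 | ready=[1] | order so far=[3, 4]
  pop 1: indeg[2]->0 | ready=[2] | order so far=[3, 4, 1]
  pop 2: indeg[0]->1; indeg[5]->0 | ready=[5] | order so far=[3, 4, 1, 2]
  pop 5: indeg[0]->0 | ready=[0] | order so far=[3, 4, 1, 2, 5]
  pop 0: no out-edges | ready=[] | order so far=[3, 4, 1, 2, 5, 0]
New canonical toposort: [3, 4, 1, 2, 5, 0]
Compare positions:
  Node 0: index 5 -> 5 (same)
  Node 1: index 1 -> 2 (moved)
  Node 2: index 3 -> 3 (same)
  Node 3: index 0 -> 0 (same)
  Node 4: index 2 -> 1 (moved)
  Node 5: index 4 -> 4 (same)
Nodes that changed position: 1 4

Answer: 1 4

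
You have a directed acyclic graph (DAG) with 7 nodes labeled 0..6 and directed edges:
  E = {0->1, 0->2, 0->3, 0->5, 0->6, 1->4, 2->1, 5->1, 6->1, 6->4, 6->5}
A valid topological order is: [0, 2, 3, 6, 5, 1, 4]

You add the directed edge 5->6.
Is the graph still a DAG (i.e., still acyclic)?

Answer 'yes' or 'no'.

Answer: no

Derivation:
Given toposort: [0, 2, 3, 6, 5, 1, 4]
Position of 5: index 4; position of 6: index 3
New edge 5->6: backward (u after v in old order)
Backward edge: old toposort is now invalid. Check if this creates a cycle.
Does 6 already reach 5? Reachable from 6: [1, 4, 5, 6]. YES -> cycle!
Still a DAG? no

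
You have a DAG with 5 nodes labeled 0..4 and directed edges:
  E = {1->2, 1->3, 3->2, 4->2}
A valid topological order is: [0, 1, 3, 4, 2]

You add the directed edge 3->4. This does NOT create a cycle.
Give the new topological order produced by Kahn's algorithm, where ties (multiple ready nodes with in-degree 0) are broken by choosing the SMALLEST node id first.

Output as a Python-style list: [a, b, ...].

Answer: [0, 1, 3, 4, 2]

Derivation:
Old toposort: [0, 1, 3, 4, 2]
Added edge: 3->4
Position of 3 (2) < position of 4 (3). Old order still valid.
Run Kahn's algorithm (break ties by smallest node id):
  initial in-degrees: [0, 0, 3, 1, 1]
  ready (indeg=0): [0, 1]
  pop 0: no out-edges | ready=[1] | order so far=[0]
  pop 1: indeg[2]->2; indeg[3]->0 | ready=[3] | order so far=[0, 1]
  pop 3: indeg[2]->1; indeg[4]->0 | ready=[4] | order so far=[0, 1, 3]
  pop 4: indeg[2]->0 | ready=[2] | order so far=[0, 1, 3, 4]
  pop 2: no out-edges | ready=[] | order so far=[0, 1, 3, 4, 2]
  Result: [0, 1, 3, 4, 2]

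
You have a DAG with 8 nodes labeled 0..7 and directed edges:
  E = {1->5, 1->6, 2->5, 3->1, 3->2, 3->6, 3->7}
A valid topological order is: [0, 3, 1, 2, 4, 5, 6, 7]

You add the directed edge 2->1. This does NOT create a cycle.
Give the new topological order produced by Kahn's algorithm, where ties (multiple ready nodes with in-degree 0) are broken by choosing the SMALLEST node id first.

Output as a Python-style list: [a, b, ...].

Answer: [0, 3, 2, 1, 4, 5, 6, 7]

Derivation:
Old toposort: [0, 3, 1, 2, 4, 5, 6, 7]
Added edge: 2->1
Position of 2 (3) > position of 1 (2). Must reorder: 2 must now come before 1.
Run Kahn's algorithm (break ties by smallest node id):
  initial in-degrees: [0, 2, 1, 0, 0, 2, 2, 1]
  ready (indeg=0): [0, 3, 4]
  pop 0: no out-edges | ready=[3, 4] | order so far=[0]
  pop 3: indeg[1]->1; indeg[2]->0; indeg[6]->1; indeg[7]->0 | ready=[2, 4, 7] | order so far=[0, 3]
  pop 2: indeg[1]->0; indeg[5]->1 | ready=[1, 4, 7] | order so far=[0, 3, 2]
  pop 1: indeg[5]->0; indeg[6]->0 | ready=[4, 5, 6, 7] | order so far=[0, 3, 2, 1]
  pop 4: no out-edges | ready=[5, 6, 7] | order so far=[0, 3, 2, 1, 4]
  pop 5: no out-edges | ready=[6, 7] | order so far=[0, 3, 2, 1, 4, 5]
  pop 6: no out-edges | ready=[7] | order so far=[0, 3, 2, 1, 4, 5, 6]
  pop 7: no out-edges | ready=[] | order so far=[0, 3, 2, 1, 4, 5, 6, 7]
  Result: [0, 3, 2, 1, 4, 5, 6, 7]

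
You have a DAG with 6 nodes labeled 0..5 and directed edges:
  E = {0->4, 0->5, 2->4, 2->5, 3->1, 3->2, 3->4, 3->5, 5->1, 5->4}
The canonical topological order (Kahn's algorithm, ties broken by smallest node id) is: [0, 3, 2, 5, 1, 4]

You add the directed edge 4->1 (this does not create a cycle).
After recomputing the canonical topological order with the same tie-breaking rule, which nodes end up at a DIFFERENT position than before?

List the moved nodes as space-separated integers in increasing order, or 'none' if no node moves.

Old toposort: [0, 3, 2, 5, 1, 4]
Added edge 4->1
Recompute Kahn (smallest-id tiebreak):
  initial in-degrees: [0, 3, 1, 0, 4, 3]
  ready (indeg=0): [0, 3]
  pop 0: indeg[4]->3; indeg[5]->2 | ready=[3] | order so far=[0]
  pop 3: indeg[1]->2; indeg[2]->0; indeg[4]->2; indeg[5]->1 | ready=[2] | order so far=[0, 3]
  pop 2: indeg[4]->1; indeg[5]->0 | ready=[5] | order so far=[0, 3, 2]
  pop 5: indeg[1]->1; indeg[4]->0 | ready=[4] | order so far=[0, 3, 2, 5]
  pop 4: indeg[1]->0 | ready=[1] | order so far=[0, 3, 2, 5, 4]
  pop 1: no out-edges | ready=[] | order so far=[0, 3, 2, 5, 4, 1]
New canonical toposort: [0, 3, 2, 5, 4, 1]
Compare positions:
  Node 0: index 0 -> 0 (same)
  Node 1: index 4 -> 5 (moved)
  Node 2: index 2 -> 2 (same)
  Node 3: index 1 -> 1 (same)
  Node 4: index 5 -> 4 (moved)
  Node 5: index 3 -> 3 (same)
Nodes that changed position: 1 4

Answer: 1 4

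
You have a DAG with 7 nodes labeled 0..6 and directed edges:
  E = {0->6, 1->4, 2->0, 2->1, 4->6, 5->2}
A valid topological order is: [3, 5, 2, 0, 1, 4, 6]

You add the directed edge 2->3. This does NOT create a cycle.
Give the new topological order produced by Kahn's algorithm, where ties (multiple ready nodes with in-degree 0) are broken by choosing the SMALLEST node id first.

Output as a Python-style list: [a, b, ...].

Old toposort: [3, 5, 2, 0, 1, 4, 6]
Added edge: 2->3
Position of 2 (2) > position of 3 (0). Must reorder: 2 must now come before 3.
Run Kahn's algorithm (break ties by smallest node id):
  initial in-degrees: [1, 1, 1, 1, 1, 0, 2]
  ready (indeg=0): [5]
  pop 5: indeg[2]->0 | ready=[2] | order so far=[5]
  pop 2: indeg[0]->0; indeg[1]->0; indeg[3]->0 | ready=[0, 1, 3] | order so far=[5, 2]
  pop 0: indeg[6]->1 | ready=[1, 3] | order so far=[5, 2, 0]
  pop 1: indeg[4]->0 | ready=[3, 4] | order so far=[5, 2, 0, 1]
  pop 3: no out-edges | ready=[4] | order so far=[5, 2, 0, 1, 3]
  pop 4: indeg[6]->0 | ready=[6] | order so far=[5, 2, 0, 1, 3, 4]
  pop 6: no out-edges | ready=[] | order so far=[5, 2, 0, 1, 3, 4, 6]
  Result: [5, 2, 0, 1, 3, 4, 6]

Answer: [5, 2, 0, 1, 3, 4, 6]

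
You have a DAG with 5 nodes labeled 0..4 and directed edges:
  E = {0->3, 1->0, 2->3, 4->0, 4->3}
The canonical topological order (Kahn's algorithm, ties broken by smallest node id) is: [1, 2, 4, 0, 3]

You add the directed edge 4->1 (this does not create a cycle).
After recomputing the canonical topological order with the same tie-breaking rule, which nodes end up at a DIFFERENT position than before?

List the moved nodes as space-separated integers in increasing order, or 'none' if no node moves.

Answer: 1 2 4

Derivation:
Old toposort: [1, 2, 4, 0, 3]
Added edge 4->1
Recompute Kahn (smallest-id tiebreak):
  initial in-degrees: [2, 1, 0, 3, 0]
  ready (indeg=0): [2, 4]
  pop 2: indeg[3]->2 | ready=[4] | order so far=[2]
  pop 4: indeg[0]->1; indeg[1]->0; indeg[3]->1 | ready=[1] | order so far=[2, 4]
  pop 1: indeg[0]->0 | ready=[0] | order so far=[2, 4, 1]
  pop 0: indeg[3]->0 | ready=[3] | order so far=[2, 4, 1, 0]
  pop 3: no out-edges | ready=[] | order so far=[2, 4, 1, 0, 3]
New canonical toposort: [2, 4, 1, 0, 3]
Compare positions:
  Node 0: index 3 -> 3 (same)
  Node 1: index 0 -> 2 (moved)
  Node 2: index 1 -> 0 (moved)
  Node 3: index 4 -> 4 (same)
  Node 4: index 2 -> 1 (moved)
Nodes that changed position: 1 2 4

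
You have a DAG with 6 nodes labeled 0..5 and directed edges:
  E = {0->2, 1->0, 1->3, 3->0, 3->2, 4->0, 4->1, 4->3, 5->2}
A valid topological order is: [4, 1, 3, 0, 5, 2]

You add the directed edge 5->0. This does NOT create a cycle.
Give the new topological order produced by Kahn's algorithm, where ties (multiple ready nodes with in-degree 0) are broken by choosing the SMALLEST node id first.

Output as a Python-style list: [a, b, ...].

Old toposort: [4, 1, 3, 0, 5, 2]
Added edge: 5->0
Position of 5 (4) > position of 0 (3). Must reorder: 5 must now come before 0.
Run Kahn's algorithm (break ties by smallest node id):
  initial in-degrees: [4, 1, 3, 2, 0, 0]
  ready (indeg=0): [4, 5]
  pop 4: indeg[0]->3; indeg[1]->0; indeg[3]->1 | ready=[1, 5] | order so far=[4]
  pop 1: indeg[0]->2; indeg[3]->0 | ready=[3, 5] | order so far=[4, 1]
  pop 3: indeg[0]->1; indeg[2]->2 | ready=[5] | order so far=[4, 1, 3]
  pop 5: indeg[0]->0; indeg[2]->1 | ready=[0] | order so far=[4, 1, 3, 5]
  pop 0: indeg[2]->0 | ready=[2] | order so far=[4, 1, 3, 5, 0]
  pop 2: no out-edges | ready=[] | order so far=[4, 1, 3, 5, 0, 2]
  Result: [4, 1, 3, 5, 0, 2]

Answer: [4, 1, 3, 5, 0, 2]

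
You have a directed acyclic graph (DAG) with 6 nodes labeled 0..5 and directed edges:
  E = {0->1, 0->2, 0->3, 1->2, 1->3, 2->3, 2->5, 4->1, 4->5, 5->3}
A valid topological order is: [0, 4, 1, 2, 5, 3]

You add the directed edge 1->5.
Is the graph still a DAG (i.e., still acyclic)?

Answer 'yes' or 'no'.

Answer: yes

Derivation:
Given toposort: [0, 4, 1, 2, 5, 3]
Position of 1: index 2; position of 5: index 4
New edge 1->5: forward
Forward edge: respects the existing order. Still a DAG, same toposort still valid.
Still a DAG? yes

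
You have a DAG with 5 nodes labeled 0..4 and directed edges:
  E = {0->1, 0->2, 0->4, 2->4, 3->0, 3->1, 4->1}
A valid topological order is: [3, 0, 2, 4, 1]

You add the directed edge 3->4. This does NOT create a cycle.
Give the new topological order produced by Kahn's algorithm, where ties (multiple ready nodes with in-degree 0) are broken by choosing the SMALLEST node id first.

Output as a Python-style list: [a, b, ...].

Old toposort: [3, 0, 2, 4, 1]
Added edge: 3->4
Position of 3 (0) < position of 4 (3). Old order still valid.
Run Kahn's algorithm (break ties by smallest node id):
  initial in-degrees: [1, 3, 1, 0, 3]
  ready (indeg=0): [3]
  pop 3: indeg[0]->0; indeg[1]->2; indeg[4]->2 | ready=[0] | order so far=[3]
  pop 0: indeg[1]->1; indeg[2]->0; indeg[4]->1 | ready=[2] | order so far=[3, 0]
  pop 2: indeg[4]->0 | ready=[4] | order so far=[3, 0, 2]
  pop 4: indeg[1]->0 | ready=[1] | order so far=[3, 0, 2, 4]
  pop 1: no out-edges | ready=[] | order so far=[3, 0, 2, 4, 1]
  Result: [3, 0, 2, 4, 1]

Answer: [3, 0, 2, 4, 1]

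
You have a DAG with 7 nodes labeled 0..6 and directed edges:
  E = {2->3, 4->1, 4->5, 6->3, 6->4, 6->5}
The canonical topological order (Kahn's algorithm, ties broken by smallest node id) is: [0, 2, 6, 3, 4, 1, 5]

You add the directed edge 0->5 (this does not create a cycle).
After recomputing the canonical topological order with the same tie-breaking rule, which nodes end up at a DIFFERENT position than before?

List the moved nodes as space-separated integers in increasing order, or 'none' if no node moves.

Old toposort: [0, 2, 6, 3, 4, 1, 5]
Added edge 0->5
Recompute Kahn (smallest-id tiebreak):
  initial in-degrees: [0, 1, 0, 2, 1, 3, 0]
  ready (indeg=0): [0, 2, 6]
  pop 0: indeg[5]->2 | ready=[2, 6] | order so far=[0]
  pop 2: indeg[3]->1 | ready=[6] | order so far=[0, 2]
  pop 6: indeg[3]->0; indeg[4]->0; indeg[5]->1 | ready=[3, 4] | order so far=[0, 2, 6]
  pop 3: no out-edges | ready=[4] | order so far=[0, 2, 6, 3]
  pop 4: indeg[1]->0; indeg[5]->0 | ready=[1, 5] | order so far=[0, 2, 6, 3, 4]
  pop 1: no out-edges | ready=[5] | order so far=[0, 2, 6, 3, 4, 1]
  pop 5: no out-edges | ready=[] | order so far=[0, 2, 6, 3, 4, 1, 5]
New canonical toposort: [0, 2, 6, 3, 4, 1, 5]
Compare positions:
  Node 0: index 0 -> 0 (same)
  Node 1: index 5 -> 5 (same)
  Node 2: index 1 -> 1 (same)
  Node 3: index 3 -> 3 (same)
  Node 4: index 4 -> 4 (same)
  Node 5: index 6 -> 6 (same)
  Node 6: index 2 -> 2 (same)
Nodes that changed position: none

Answer: none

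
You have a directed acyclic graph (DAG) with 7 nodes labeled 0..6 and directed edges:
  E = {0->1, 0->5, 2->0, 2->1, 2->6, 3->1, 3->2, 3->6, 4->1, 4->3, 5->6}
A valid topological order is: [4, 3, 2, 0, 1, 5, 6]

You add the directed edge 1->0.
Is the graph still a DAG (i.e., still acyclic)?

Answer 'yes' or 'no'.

Answer: no

Derivation:
Given toposort: [4, 3, 2, 0, 1, 5, 6]
Position of 1: index 4; position of 0: index 3
New edge 1->0: backward (u after v in old order)
Backward edge: old toposort is now invalid. Check if this creates a cycle.
Does 0 already reach 1? Reachable from 0: [0, 1, 5, 6]. YES -> cycle!
Still a DAG? no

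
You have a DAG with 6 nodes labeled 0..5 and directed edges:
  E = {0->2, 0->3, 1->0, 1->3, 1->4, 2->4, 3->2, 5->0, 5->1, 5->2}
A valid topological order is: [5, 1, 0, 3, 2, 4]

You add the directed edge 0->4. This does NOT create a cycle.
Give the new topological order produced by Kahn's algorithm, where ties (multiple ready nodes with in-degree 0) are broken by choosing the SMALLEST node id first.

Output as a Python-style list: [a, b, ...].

Answer: [5, 1, 0, 3, 2, 4]

Derivation:
Old toposort: [5, 1, 0, 3, 2, 4]
Added edge: 0->4
Position of 0 (2) < position of 4 (5). Old order still valid.
Run Kahn's algorithm (break ties by smallest node id):
  initial in-degrees: [2, 1, 3, 2, 3, 0]
  ready (indeg=0): [5]
  pop 5: indeg[0]->1; indeg[1]->0; indeg[2]->2 | ready=[1] | order so far=[5]
  pop 1: indeg[0]->0; indeg[3]->1; indeg[4]->2 | ready=[0] | order so far=[5, 1]
  pop 0: indeg[2]->1; indeg[3]->0; indeg[4]->1 | ready=[3] | order so far=[5, 1, 0]
  pop 3: indeg[2]->0 | ready=[2] | order so far=[5, 1, 0, 3]
  pop 2: indeg[4]->0 | ready=[4] | order so far=[5, 1, 0, 3, 2]
  pop 4: no out-edges | ready=[] | order so far=[5, 1, 0, 3, 2, 4]
  Result: [5, 1, 0, 3, 2, 4]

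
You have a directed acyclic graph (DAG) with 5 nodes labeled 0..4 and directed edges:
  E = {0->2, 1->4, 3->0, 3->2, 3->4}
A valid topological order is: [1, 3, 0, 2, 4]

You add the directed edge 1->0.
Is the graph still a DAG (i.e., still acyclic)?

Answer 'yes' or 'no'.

Given toposort: [1, 3, 0, 2, 4]
Position of 1: index 0; position of 0: index 2
New edge 1->0: forward
Forward edge: respects the existing order. Still a DAG, same toposort still valid.
Still a DAG? yes

Answer: yes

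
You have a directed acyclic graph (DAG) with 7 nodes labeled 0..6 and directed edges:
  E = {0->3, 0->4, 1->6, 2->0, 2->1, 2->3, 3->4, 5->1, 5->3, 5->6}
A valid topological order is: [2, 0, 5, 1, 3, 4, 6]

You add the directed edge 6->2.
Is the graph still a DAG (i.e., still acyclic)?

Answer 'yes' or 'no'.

Given toposort: [2, 0, 5, 1, 3, 4, 6]
Position of 6: index 6; position of 2: index 0
New edge 6->2: backward (u after v in old order)
Backward edge: old toposort is now invalid. Check if this creates a cycle.
Does 2 already reach 6? Reachable from 2: [0, 1, 2, 3, 4, 6]. YES -> cycle!
Still a DAG? no

Answer: no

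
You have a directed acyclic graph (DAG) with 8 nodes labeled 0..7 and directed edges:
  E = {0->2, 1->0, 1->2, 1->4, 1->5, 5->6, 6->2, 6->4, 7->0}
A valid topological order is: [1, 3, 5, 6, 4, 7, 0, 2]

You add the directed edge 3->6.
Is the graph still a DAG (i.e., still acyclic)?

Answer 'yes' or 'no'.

Given toposort: [1, 3, 5, 6, 4, 7, 0, 2]
Position of 3: index 1; position of 6: index 3
New edge 3->6: forward
Forward edge: respects the existing order. Still a DAG, same toposort still valid.
Still a DAG? yes

Answer: yes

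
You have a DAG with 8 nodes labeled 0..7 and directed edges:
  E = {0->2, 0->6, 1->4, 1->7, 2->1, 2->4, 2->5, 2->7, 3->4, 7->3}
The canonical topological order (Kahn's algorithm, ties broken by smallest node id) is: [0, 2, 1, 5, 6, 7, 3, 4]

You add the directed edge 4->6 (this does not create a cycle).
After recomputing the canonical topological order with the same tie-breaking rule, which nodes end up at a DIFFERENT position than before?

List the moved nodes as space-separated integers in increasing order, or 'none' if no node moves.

Old toposort: [0, 2, 1, 5, 6, 7, 3, 4]
Added edge 4->6
Recompute Kahn (smallest-id tiebreak):
  initial in-degrees: [0, 1, 1, 1, 3, 1, 2, 2]
  ready (indeg=0): [0]
  pop 0: indeg[2]->0; indeg[6]->1 | ready=[2] | order so far=[0]
  pop 2: indeg[1]->0; indeg[4]->2; indeg[5]->0; indeg[7]->1 | ready=[1, 5] | order so far=[0, 2]
  pop 1: indeg[4]->1; indeg[7]->0 | ready=[5, 7] | order so far=[0, 2, 1]
  pop 5: no out-edges | ready=[7] | order so far=[0, 2, 1, 5]
  pop 7: indeg[3]->0 | ready=[3] | order so far=[0, 2, 1, 5, 7]
  pop 3: indeg[4]->0 | ready=[4] | order so far=[0, 2, 1, 5, 7, 3]
  pop 4: indeg[6]->0 | ready=[6] | order so far=[0, 2, 1, 5, 7, 3, 4]
  pop 6: no out-edges | ready=[] | order so far=[0, 2, 1, 5, 7, 3, 4, 6]
New canonical toposort: [0, 2, 1, 5, 7, 3, 4, 6]
Compare positions:
  Node 0: index 0 -> 0 (same)
  Node 1: index 2 -> 2 (same)
  Node 2: index 1 -> 1 (same)
  Node 3: index 6 -> 5 (moved)
  Node 4: index 7 -> 6 (moved)
  Node 5: index 3 -> 3 (same)
  Node 6: index 4 -> 7 (moved)
  Node 7: index 5 -> 4 (moved)
Nodes that changed position: 3 4 6 7

Answer: 3 4 6 7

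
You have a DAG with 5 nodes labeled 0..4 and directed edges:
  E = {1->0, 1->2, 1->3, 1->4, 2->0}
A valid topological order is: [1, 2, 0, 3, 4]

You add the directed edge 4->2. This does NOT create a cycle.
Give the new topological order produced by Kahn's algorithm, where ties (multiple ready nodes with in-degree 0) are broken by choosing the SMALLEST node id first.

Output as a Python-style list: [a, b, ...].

Answer: [1, 3, 4, 2, 0]

Derivation:
Old toposort: [1, 2, 0, 3, 4]
Added edge: 4->2
Position of 4 (4) > position of 2 (1). Must reorder: 4 must now come before 2.
Run Kahn's algorithm (break ties by smallest node id):
  initial in-degrees: [2, 0, 2, 1, 1]
  ready (indeg=0): [1]
  pop 1: indeg[0]->1; indeg[2]->1; indeg[3]->0; indeg[4]->0 | ready=[3, 4] | order so far=[1]
  pop 3: no out-edges | ready=[4] | order so far=[1, 3]
  pop 4: indeg[2]->0 | ready=[2] | order so far=[1, 3, 4]
  pop 2: indeg[0]->0 | ready=[0] | order so far=[1, 3, 4, 2]
  pop 0: no out-edges | ready=[] | order so far=[1, 3, 4, 2, 0]
  Result: [1, 3, 4, 2, 0]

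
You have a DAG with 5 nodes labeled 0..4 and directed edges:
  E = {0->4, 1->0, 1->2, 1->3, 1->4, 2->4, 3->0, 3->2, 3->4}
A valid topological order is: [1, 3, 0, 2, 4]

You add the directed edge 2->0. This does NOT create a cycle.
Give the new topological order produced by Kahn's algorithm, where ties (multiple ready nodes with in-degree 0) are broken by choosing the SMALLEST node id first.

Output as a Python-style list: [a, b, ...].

Old toposort: [1, 3, 0, 2, 4]
Added edge: 2->0
Position of 2 (3) > position of 0 (2). Must reorder: 2 must now come before 0.
Run Kahn's algorithm (break ties by smallest node id):
  initial in-degrees: [3, 0, 2, 1, 4]
  ready (indeg=0): [1]
  pop 1: indeg[0]->2; indeg[2]->1; indeg[3]->0; indeg[4]->3 | ready=[3] | order so far=[1]
  pop 3: indeg[0]->1; indeg[2]->0; indeg[4]->2 | ready=[2] | order so far=[1, 3]
  pop 2: indeg[0]->0; indeg[4]->1 | ready=[0] | order so far=[1, 3, 2]
  pop 0: indeg[4]->0 | ready=[4] | order so far=[1, 3, 2, 0]
  pop 4: no out-edges | ready=[] | order so far=[1, 3, 2, 0, 4]
  Result: [1, 3, 2, 0, 4]

Answer: [1, 3, 2, 0, 4]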